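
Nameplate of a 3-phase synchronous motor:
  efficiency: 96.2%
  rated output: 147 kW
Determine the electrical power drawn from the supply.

P_out = 147000 W
P_in = P_out/η = 147000/0.962 = 152807 W = 153 kW

153 kW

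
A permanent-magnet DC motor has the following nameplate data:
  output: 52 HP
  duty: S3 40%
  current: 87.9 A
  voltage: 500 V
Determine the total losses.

5.16 kW

P_in = V·I = 500×87.9 = 43950 W
P_out = 52×746 = 38792 W
Losses = P_in − P_out = 43950 − 38792 = 5158 W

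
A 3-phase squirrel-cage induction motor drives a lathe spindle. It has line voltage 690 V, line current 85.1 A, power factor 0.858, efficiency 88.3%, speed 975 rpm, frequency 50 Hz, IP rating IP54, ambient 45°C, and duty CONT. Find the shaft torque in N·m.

P_in = √3·V·I·cosφ = 1.732 × 690 × 85.1 × 0.858 = 87260 W
P_out = η·P_in = 0.883 × 87260 = 77051 W
n = 975 rpm
ω = 2π×975/60 = 102.1 rad/s
τ = P_out/ω = 77051/102.1 = 755 N·m

755 N·m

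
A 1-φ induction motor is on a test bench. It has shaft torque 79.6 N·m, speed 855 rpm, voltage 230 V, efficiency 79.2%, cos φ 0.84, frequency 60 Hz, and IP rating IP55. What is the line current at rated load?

46.6 A

ω = 2π×855/60 = 89.54 rad/s; P_out = τω = 79.6 × 89.54 = 7127 W
P_in = P_out / η = 7127 / 0.792 = 8999 W
I = P_in / (V·cosφ) = 8999 / (230 × 0.84) = 46.6 A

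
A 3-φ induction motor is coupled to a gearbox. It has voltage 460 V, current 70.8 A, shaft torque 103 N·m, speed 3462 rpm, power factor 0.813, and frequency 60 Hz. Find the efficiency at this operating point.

81.4 %

ω = 2π × 3462/60 = 362.5 rad/s; P_out = τω = 103 × 362.5 = 37338 W
P_in = √3·V_L·I_L·cosφ = 1.732 × 460 × 70.8 × 0.813 = 45860 W
η = P_out / P_in = 37338 / 45860 = 0.814 = 81.4%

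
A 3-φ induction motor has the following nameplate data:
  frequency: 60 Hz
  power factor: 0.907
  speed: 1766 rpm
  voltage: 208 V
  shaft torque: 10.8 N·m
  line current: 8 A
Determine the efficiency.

ω = 2π × 1766/60 = 184.9 rad/s; P_out = τω = 10.8 × 184.9 = 1997 W
P_in = √3·V_L·I_L·cosφ = 1.732 × 208 × 8 × 0.907 = 2614 W
η = P_out / P_in = 1997 / 2614 = 0.764 = 76.4%

76.4 %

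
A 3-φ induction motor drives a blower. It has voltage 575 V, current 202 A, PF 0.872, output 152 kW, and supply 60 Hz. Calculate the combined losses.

23.4 kW

P_in = √3·V·I·cosφ = 1.732×575×202×0.872 = 175422 W
P_out = 152000 W
Losses = P_in − P_out = 175422 − 152000 = 23422 W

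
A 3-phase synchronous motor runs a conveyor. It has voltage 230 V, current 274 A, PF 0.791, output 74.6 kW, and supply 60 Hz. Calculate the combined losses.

11700 W

P_in = √3·V·I·cosφ = 1.732×230×274×0.791 = 86338 W
P_out = 74600 W
Losses = P_in − P_out = 86338 − 74600 = 11738 W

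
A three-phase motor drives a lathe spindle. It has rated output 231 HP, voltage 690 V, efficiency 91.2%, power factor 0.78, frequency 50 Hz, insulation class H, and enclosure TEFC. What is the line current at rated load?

P_out = 231 × 746 = 172326 W
P_in = P_out / η = 172326 / 0.912 = 188954 W
I_L = P_in / (√3·V_L·cosφ) = 188954 / (1.732 × 690 × 0.78) = 203 A

203 A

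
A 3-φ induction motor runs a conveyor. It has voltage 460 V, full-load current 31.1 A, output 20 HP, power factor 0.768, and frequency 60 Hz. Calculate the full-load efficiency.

78.4 %

P_out = 20 × 746 = 14920 W
P_in = √3·V_L·I_L·cosφ = 1.732 × 460 × 31.1 × 0.768 = 19029 W
η = P_out / P_in = 14920 / 19029 = 0.784 = 78.4%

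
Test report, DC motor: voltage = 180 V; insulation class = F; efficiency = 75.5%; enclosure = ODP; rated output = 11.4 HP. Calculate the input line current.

P_out = 11.4 × 746 = 8504 W
P_in = P_out / η = 8504 / 0.755 = 11264 W
I = P_in / V = 11264 / 180 = 62.6 A

62.6 A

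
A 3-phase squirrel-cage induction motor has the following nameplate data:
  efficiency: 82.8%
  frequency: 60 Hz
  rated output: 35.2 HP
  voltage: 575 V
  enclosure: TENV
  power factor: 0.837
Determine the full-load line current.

38 A

P_out = 35.2 × 746 = 26259 W
P_in = P_out / η = 26259 / 0.828 = 31714 W
I_L = P_in / (√3·V_L·cosφ) = 31714 / (1.732 × 575 × 0.837) = 38 A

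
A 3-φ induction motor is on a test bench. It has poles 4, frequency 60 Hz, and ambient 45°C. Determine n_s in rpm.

1800 rpm

n_s = 120f/p = 120×60/4 = 1800 rpm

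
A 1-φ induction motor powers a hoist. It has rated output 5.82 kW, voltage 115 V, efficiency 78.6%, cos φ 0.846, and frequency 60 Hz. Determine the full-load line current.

76.1 A

P_out = 5.82 kW = 5820 W
P_in = P_out / η = 5820 / 0.786 = 7405 W
I = P_in / (V·cosφ) = 7405 / (115 × 0.846) = 76.1 A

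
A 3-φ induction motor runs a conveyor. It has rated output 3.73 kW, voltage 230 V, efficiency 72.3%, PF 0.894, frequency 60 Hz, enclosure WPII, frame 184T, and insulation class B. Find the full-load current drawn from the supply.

P_out = 3.73 kW = 3730 W
P_in = P_out / η = 3730 / 0.723 = 5159 W
I_L = P_in / (√3·V_L·cosφ) = 5159 / (1.732 × 230 × 0.894) = 14.5 A

14.5 A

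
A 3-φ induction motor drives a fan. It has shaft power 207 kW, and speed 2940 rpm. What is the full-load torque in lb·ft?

496 lb·ft

ω = 2π × 2940/60 = 307.9 rad/s
τ = P/ω = 207000/307.9 = 672.3 N·m
In lb·ft: 672.3/1.356 = 496 lb·ft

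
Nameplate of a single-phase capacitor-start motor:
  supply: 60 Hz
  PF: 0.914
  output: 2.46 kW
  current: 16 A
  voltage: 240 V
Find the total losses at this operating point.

P_in = V·I·cosφ = 240×16×0.914 = 3510 W
P_out = 2460 W
Losses = P_in − P_out = 3510 − 2460 = 1050 W

1.05 kW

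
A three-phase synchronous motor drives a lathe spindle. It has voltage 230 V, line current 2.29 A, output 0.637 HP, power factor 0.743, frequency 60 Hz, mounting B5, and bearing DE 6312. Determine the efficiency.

P_out = 0.637 × 746 = 475 W
P_in = √3·V_L·I_L·cosφ = 1.732 × 230 × 2.29 × 0.743 = 678 W
η = P_out / P_in = 475 / 678 = 0.701 = 70.1%

70.1 %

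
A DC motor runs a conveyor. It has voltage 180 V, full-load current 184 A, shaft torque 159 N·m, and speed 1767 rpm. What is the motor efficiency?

ω = 2π × 1767/60 = 185 rad/s; P_out = τω = 159 × 185 = 29415 W
P_in = V·I = 180 × 184 = 33120 W
η = P_out / P_in = 29415 / 33120 = 0.888 = 88.8%

88.8 %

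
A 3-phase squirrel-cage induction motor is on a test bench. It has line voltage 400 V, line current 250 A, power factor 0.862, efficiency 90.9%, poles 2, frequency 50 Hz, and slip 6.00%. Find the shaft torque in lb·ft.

339 lb·ft

P_in = √3·V·I·cosφ = 1.732 × 400 × 250 × 0.862 = 149298 W
P_out = η·P_in = 0.909 × 149298 = 135712 W
n_s = 120×50/2 = 3000 rpm; n = 3000×(1−0.06) = 2820 rpm
ω = 2π×2820/60 = 295.3 rad/s
τ = P_out/ω = 135712/295.3 = 459.6 N·m
In lb·ft: 459.6/1.356 = 339 lb·ft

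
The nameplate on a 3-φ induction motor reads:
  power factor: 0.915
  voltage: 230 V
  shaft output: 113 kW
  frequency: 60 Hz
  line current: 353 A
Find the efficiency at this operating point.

87.8 %

P_out = 113 kW = 113000 W
P_in = √3·V_L·I_L·cosφ = 1.732 × 230 × 353 × 0.915 = 128668 W
η = P_out / P_in = 113000 / 128668 = 0.878 = 87.8%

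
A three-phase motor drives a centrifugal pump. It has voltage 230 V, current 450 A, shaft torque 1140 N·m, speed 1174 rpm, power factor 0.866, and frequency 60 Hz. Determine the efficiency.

ω = 2π × 1174/60 = 122.9 rad/s; P_out = τω = 1140 × 122.9 = 140106 W
P_in = √3·V_L·I_L·cosφ = 1.732 × 230 × 450 × 0.866 = 155241 W
η = P_out / P_in = 140106 / 155241 = 0.903 = 90.3%

90.3 %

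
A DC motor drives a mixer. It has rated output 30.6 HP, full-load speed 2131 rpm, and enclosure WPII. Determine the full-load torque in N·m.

P_out = 30.6 × 746 = 22828 W
ω = 2π × 2131/60 = 223.2 rad/s
τ = P_out/ω = 22828/223.2 = 102 N·m

102 N·m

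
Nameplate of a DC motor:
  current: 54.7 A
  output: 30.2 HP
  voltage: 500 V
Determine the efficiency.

82.4 %

P_out = 30.2 × 746 = 22529 W
P_in = V·I = 500 × 54.7 = 27350 W
η = P_out / P_in = 22529 / 27350 = 0.824 = 82.4%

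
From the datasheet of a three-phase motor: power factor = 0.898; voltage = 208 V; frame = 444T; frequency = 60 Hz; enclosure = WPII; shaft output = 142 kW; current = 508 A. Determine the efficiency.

P_out = 142 kW = 142000 W
P_in = √3·V_L·I_L·cosφ = 1.732 × 208 × 508 × 0.898 = 164343 W
η = P_out / P_in = 142000 / 164343 = 0.864 = 86.4%

86.4 %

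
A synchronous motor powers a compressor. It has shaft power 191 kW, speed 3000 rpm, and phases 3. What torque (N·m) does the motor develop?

ω = 2π × 3000/60 = 314.2 rad/s
τ = P/ω = 191000/314.2 = 608 N·m

608 N·m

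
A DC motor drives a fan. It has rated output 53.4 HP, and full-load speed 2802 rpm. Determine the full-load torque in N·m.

136 N·m

P_out = 53.4 × 746 = 39836 W
ω = 2π × 2802/60 = 293.4 rad/s
τ = P_out/ω = 39836/293.4 = 136 N·m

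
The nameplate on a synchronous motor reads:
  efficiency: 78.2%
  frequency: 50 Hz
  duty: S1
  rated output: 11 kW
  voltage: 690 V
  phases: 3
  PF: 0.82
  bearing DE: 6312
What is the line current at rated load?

P_out = 11 kW = 11000 W
P_in = P_out / η = 11000 / 0.782 = 14066 W
I_L = P_in / (√3·V_L·cosφ) = 14066 / (1.732 × 690 × 0.82) = 14.4 A

14.4 A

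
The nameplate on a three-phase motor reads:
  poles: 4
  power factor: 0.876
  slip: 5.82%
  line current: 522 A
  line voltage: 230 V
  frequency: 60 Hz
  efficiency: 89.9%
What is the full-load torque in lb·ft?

680 lb·ft

P_in = √3·V·I·cosφ = 1.732 × 230 × 522 × 0.876 = 182159 W
P_out = η·P_in = 0.899 × 182159 = 163761 W
n_s = 120×60/4 = 1800 rpm; n = 1800×(1−0.0582) = 1695 rpm
ω = 2π×1695/60 = 177.5 rad/s
τ = P_out/ω = 163761/177.5 = 922.6 N·m
In lb·ft: 922.6/1.356 = 680 lb·ft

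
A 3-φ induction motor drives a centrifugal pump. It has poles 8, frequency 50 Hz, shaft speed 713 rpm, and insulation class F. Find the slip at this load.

n_s = 120f/p = 120×50/8 = 750 rpm
s = (n_s − n)/n_s = (750 − 713)/750 = 0.0493

4.93 %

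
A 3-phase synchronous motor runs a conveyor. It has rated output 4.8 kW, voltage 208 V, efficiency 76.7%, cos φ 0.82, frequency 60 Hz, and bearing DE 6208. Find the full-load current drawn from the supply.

P_out = 4.8 kW = 4800 W
P_in = P_out / η = 4800 / 0.767 = 6258 W
I_L = P_in / (√3·V_L·cosφ) = 6258 / (1.732 × 208 × 0.82) = 21.2 A

21.2 A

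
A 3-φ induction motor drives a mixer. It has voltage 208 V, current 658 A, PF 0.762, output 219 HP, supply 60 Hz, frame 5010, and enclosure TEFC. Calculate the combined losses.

P_in = √3·V·I·cosφ = 1.732×208×658×0.762 = 180631 W
P_out = 219×746 = 163374 W
Losses = P_in − P_out = 180631 − 163374 = 17257 W

17300 W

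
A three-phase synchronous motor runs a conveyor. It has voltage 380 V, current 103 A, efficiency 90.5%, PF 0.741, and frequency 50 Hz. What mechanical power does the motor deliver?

45.5 kW

P_in = √3·V·I·cosφ = 1.732 × 380 × 103 × 0.741 = 50233 W
P_out = η·P_in = 0.905 × 50233 = 45461 W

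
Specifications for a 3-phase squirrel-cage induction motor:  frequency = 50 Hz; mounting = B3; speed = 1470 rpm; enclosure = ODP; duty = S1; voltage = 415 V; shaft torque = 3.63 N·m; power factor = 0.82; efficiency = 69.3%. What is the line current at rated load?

1.37 A

ω = 2π×1470/60 = 153.9 rad/s; P_out = τω = 3.63 × 153.9 = 559 W
P_in = P_out / η = 559 / 0.693 = 807 W
I_L = P_in / (√3·V_L·cosφ) = 807 / (1.732 × 415 × 0.82) = 1.37 A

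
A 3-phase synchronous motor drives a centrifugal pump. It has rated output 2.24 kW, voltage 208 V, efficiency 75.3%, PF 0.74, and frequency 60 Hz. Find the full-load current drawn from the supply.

P_out = 2.24 kW = 2240 W
P_in = P_out / η = 2240 / 0.753 = 2975 W
I_L = P_in / (√3·V_L·cosφ) = 2975 / (1.732 × 208 × 0.74) = 11.2 A

11.2 A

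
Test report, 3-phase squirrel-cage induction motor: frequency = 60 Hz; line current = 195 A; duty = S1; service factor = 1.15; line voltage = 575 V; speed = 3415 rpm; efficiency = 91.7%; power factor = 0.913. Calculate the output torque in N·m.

455 N·m

P_in = √3·V·I·cosφ = 1.732 × 575 × 195 × 0.913 = 177305 W
P_out = η·P_in = 0.917 × 177305 = 162589 W
n = 3415 rpm
ω = 2π×3415/60 = 357.6 rad/s
τ = P_out/ω = 162589/357.6 = 455 N·m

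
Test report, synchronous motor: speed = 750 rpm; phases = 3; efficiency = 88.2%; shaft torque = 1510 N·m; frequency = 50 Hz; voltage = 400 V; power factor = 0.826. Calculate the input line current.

235 A

ω = 2π×750/60 = 78.54 rad/s; P_out = τω = 1510 × 78.54 = 118595 W
P_in = P_out / η = 118595 / 0.882 = 134461 W
I_L = P_in / (√3·V_L·cosφ) = 134461 / (1.732 × 400 × 0.826) = 235 A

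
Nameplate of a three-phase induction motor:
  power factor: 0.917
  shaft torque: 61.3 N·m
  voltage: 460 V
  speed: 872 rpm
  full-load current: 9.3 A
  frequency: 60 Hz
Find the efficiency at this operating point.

82.4 %

ω = 2π × 872/60 = 91.32 rad/s; P_out = τω = 61.3 × 91.32 = 5598 W
P_in = √3·V_L·I_L·cosφ = 1.732 × 460 × 9.3 × 0.917 = 6795 W
η = P_out / P_in = 5598 / 6795 = 0.824 = 82.4%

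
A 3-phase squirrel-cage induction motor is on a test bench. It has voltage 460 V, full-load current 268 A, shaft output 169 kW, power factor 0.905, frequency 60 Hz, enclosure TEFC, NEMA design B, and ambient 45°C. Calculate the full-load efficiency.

87.5 %

P_out = 169 kW = 169000 W
P_in = √3·V_L·I_L·cosφ = 1.732 × 460 × 268 × 0.905 = 193236 W
η = P_out / P_in = 169000 / 193236 = 0.875 = 87.5%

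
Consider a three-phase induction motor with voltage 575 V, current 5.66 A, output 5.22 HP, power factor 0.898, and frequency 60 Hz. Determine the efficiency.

P_out = 5.22 × 746 = 3894 W
P_in = √3·V_L·I_L·cosφ = 1.732 × 575 × 5.66 × 0.898 = 5062 W
η = P_out / P_in = 3894 / 5062 = 0.769 = 76.9%

76.9 %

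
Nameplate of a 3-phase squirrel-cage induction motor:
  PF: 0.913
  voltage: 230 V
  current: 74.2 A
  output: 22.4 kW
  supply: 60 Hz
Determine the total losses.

P_in = √3·V·I·cosφ = 1.732×230×74.2×0.913 = 26987 W
P_out = 22400 W
Losses = P_in − P_out = 26987 − 22400 = 4587 W

4.59 kW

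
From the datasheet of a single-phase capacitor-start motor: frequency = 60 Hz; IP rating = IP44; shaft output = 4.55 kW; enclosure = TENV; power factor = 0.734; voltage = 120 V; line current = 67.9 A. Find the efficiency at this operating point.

P_out = 4.55 kW = 4550 W
P_in = V·I·cosφ = 120 × 67.9 × 0.734 = 5981 W
η = P_out / P_in = 4550 / 5981 = 0.761 = 76.1%

76.1 %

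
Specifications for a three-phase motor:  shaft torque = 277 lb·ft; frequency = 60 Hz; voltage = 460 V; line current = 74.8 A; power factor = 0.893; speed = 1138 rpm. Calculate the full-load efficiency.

τ = 277 lb·ft × 1.356 = 375.6 N·m
ω = 2π × 1138/60 = 119.2 rad/s; P_out = τω = 375.6 × 119.2 = 44772 W
P_in = √3·V_L·I_L·cosφ = 1.732 × 460 × 74.8 × 0.893 = 53218 W
η = P_out / P_in = 44772 / 53218 = 0.841 = 84.1%

84.1 %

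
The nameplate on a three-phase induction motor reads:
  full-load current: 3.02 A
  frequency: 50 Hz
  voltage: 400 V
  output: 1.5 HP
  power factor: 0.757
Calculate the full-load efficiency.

P_out = 1.5 × 746 = 1119 W
P_in = √3·V_L·I_L·cosφ = 1.732 × 400 × 3.02 × 0.757 = 1584 W
η = P_out / P_in = 1119 / 1584 = 0.706 = 70.6%

70.6 %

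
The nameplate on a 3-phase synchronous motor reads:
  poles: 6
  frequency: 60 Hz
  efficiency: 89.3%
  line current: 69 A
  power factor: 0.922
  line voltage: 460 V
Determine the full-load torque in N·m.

P_in = √3·V·I·cosφ = 1.732 × 460 × 69 × 0.922 = 50686 W
P_out = η·P_in = 0.893 × 50686 = 45263 W
n = n_s = 120×60/6 = 1200 rpm (synchronous)
ω = 2π×1200/60 = 125.7 rad/s
τ = P_out/ω = 45263/125.7 = 360 N·m

360 N·m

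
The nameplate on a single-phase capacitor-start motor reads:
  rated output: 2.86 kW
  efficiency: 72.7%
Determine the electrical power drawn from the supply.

3.93 kW

P_out = 2860 W
P_in = P_out/η = 2860/0.727 = 3934 W = 3.93 kW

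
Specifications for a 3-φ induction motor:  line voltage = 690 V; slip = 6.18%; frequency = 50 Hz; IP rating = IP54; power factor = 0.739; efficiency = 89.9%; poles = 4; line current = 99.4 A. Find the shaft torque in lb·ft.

P_in = √3·V·I·cosφ = 1.732 × 690 × 99.4 × 0.739 = 87787 W
P_out = η·P_in = 0.899 × 87787 = 78921 W
n_s = 120×50/4 = 1500 rpm; n = 1500×(1−0.0618) = 1407 rpm
ω = 2π×1407/60 = 147.3 rad/s
τ = P_out/ω = 78921/147.3 = 535.8 N·m
In lb·ft: 535.8/1.356 = 395 lb·ft

395 lb·ft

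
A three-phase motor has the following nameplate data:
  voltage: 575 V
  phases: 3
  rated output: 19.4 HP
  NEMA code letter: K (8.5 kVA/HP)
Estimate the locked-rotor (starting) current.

S_LR = 8.5 × 19.4 = 164.9 kVA
I_LR = S_LR/(√3·V_L) = 164900/(1.732×575) = 166 A

166 A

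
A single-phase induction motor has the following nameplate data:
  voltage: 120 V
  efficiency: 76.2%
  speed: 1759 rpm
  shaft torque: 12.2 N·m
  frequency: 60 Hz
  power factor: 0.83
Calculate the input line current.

ω = 2π×1759/60 = 184.2 rad/s; P_out = τω = 12.2 × 184.2 = 2247 W
P_in = P_out / η = 2247 / 0.762 = 2949 W
I = P_in / (V·cosφ) = 2949 / (120 × 0.83) = 29.6 A

29.6 A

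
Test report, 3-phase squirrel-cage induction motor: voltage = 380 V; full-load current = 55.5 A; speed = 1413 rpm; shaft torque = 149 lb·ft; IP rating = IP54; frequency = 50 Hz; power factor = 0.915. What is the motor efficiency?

τ = 149 lb·ft × 1.356 = 202 N·m
ω = 2π × 1413/60 = 148 rad/s; P_out = τω = 202 × 148 = 29896 W
P_in = √3·V_L·I_L·cosφ = 1.732 × 380 × 55.5 × 0.915 = 33423 W
η = P_out / P_in = 29896 / 33423 = 0.894 = 89.4%

89.4 %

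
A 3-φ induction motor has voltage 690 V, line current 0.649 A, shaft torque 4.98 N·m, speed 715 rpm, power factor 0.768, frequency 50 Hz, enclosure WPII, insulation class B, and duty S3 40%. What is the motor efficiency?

62.6 %

ω = 2π × 715/60 = 74.87 rad/s; P_out = τω = 4.98 × 74.87 = 373 W
P_in = √3·V_L·I_L·cosφ = 1.732 × 690 × 0.649 × 0.768 = 596 W
η = P_out / P_in = 373 / 596 = 0.626 = 62.6%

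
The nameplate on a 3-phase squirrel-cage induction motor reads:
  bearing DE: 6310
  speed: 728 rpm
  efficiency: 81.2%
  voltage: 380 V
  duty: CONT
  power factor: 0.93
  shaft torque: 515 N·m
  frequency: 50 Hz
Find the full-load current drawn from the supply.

ω = 2π×728/60 = 76.24 rad/s; P_out = τω = 515 × 76.24 = 39264 W
P_in = P_out / η = 39264 / 0.812 = 48355 W
I_L = P_in / (√3·V_L·cosφ) = 48355 / (1.732 × 380 × 0.93) = 79 A

79 A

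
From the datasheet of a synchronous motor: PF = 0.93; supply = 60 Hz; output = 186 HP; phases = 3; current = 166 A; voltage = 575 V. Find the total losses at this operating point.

P_in = √3·V·I·cosφ = 1.732×575×166×0.93 = 153747 W
P_out = 186×746 = 138756 W
Losses = P_in − P_out = 153747 − 138756 = 14991 W

15 kW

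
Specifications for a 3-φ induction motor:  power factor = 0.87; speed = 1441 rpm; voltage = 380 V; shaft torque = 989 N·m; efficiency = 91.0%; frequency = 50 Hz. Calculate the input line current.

286 A

ω = 2π×1441/60 = 150.9 rad/s; P_out = τω = 989 × 150.9 = 149240 W
P_in = P_out / η = 149240 / 0.910 = 164000 W
I_L = P_in / (√3·V_L·cosφ) = 164000 / (1.732 × 380 × 0.87) = 286 A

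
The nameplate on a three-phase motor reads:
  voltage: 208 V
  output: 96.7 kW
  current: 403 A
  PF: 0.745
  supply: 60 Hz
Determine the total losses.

P_in = √3·V·I·cosφ = 1.732×208×403×0.745 = 108161 W
P_out = 96700 W
Losses = P_in − P_out = 108161 − 96700 = 11461 W

11500 W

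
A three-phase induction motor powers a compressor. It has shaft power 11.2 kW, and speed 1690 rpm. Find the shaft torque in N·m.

ω = 2π × 1690/60 = 177 rad/s
τ = P/ω = 11200/177 = 63.3 N·m

63.3 N·m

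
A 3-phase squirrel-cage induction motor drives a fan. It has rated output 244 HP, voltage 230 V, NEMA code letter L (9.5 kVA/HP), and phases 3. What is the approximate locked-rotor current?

S_LR = 9.5 × 244 = 2318 kVA
I_LR = S_LR/(√3·V_L) = 2318000/(1.732×230) = 5820 A

5820 A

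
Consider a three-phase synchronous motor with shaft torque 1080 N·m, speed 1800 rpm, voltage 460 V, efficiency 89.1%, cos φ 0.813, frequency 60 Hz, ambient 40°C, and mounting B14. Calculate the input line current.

353 A

ω = 2π×1800/60 = 188.5 rad/s; P_out = τω = 1080 × 188.5 = 203580 W
P_in = P_out / η = 203580 / 0.891 = 228485 W
I_L = P_in / (√3·V_L·cosφ) = 228485 / (1.732 × 460 × 0.813) = 353 A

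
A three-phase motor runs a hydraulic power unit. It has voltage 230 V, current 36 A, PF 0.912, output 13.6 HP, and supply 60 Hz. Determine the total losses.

P_in = √3·V·I·cosφ = 1.732×230×36×0.912 = 13079 W
P_out = 13.6×746 = 10146 W
Losses = P_in − P_out = 13079 − 10146 = 2933 W

2.93 kW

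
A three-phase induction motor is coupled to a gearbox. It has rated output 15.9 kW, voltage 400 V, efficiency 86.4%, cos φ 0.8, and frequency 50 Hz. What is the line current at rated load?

P_out = 15.9 kW = 15900 W
P_in = P_out / η = 15900 / 0.864 = 18403 W
I_L = P_in / (√3·V_L·cosφ) = 18403 / (1.732 × 400 × 0.8) = 33.2 A

33.2 A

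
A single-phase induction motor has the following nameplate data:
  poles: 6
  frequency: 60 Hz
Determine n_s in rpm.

n_s = 120f/p = 120×60/6 = 1200 rpm

1200 rpm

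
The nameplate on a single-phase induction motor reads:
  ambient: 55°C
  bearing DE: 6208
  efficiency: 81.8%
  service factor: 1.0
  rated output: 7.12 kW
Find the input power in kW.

8.7 kW

P_out = 7120 W
P_in = P_out/η = 7120/0.818 = 8704 W = 8.7 kW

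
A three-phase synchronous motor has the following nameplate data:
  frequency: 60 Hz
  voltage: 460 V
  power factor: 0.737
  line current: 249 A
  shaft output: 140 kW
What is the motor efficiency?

95.8 %

P_out = 140 kW = 140000 W
P_in = √3·V_L·I_L·cosφ = 1.732 × 460 × 249 × 0.737 = 146208 W
η = P_out / P_in = 140000 / 146208 = 0.958 = 95.8%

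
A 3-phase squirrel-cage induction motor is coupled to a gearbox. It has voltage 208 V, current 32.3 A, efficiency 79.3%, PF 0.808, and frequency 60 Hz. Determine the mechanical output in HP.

9.99 HP

P_in = √3·V·I·cosφ = 1.732 × 208 × 32.3 × 0.808 = 9402 W
P_out = η·P_in = 0.793 × 9402 = 7456 W
= 7456/746 = 9.99 HP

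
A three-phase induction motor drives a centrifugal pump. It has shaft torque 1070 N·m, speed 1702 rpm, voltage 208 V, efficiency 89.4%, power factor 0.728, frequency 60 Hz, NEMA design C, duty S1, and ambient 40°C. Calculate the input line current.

813 A

ω = 2π×1702/60 = 178.2 rad/s; P_out = τω = 1070 × 178.2 = 190674 W
P_in = P_out / η = 190674 / 0.894 = 213282 W
I_L = P_in / (√3·V_L·cosφ) = 213282 / (1.732 × 208 × 0.728) = 813 A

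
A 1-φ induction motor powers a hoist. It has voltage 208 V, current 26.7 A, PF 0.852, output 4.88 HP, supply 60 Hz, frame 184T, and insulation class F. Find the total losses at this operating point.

P_in = V·I·cosφ = 208×26.7×0.852 = 4732 W
P_out = 4.88×746 = 3640 W
Losses = P_in − P_out = 4732 − 3640 = 1092 W

1090 W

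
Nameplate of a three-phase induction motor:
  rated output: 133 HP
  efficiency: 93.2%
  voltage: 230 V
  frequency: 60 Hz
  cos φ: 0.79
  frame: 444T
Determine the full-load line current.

338 A

P_out = 133 × 746 = 99218 W
P_in = P_out / η = 99218 / 0.932 = 106457 W
I_L = P_in / (√3·V_L·cosφ) = 106457 / (1.732 × 230 × 0.79) = 338 A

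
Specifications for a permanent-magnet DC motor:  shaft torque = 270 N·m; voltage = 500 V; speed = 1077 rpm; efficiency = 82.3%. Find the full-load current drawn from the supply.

74 A

ω = 2π×1077/60 = 112.8 rad/s; P_out = τω = 270 × 112.8 = 30456 W
P_in = P_out / η = 30456 / 0.823 = 37006 W
I = P_in / V = 37006 / 500 = 74 A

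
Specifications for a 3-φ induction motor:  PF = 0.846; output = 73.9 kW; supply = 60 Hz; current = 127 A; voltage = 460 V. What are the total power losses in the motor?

11.7 kW

P_in = √3·V·I·cosφ = 1.732×460×127×0.846 = 85601 W
P_out = 73900 W
Losses = P_in − P_out = 85601 − 73900 = 11701 W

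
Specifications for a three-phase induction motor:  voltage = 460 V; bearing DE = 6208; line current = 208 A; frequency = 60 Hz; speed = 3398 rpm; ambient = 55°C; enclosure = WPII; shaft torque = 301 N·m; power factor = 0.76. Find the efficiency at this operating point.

ω = 2π × 3398/60 = 355.8 rad/s; P_out = τω = 301 × 355.8 = 107096 W
P_in = √3·V_L·I_L·cosφ = 1.732 × 460 × 208 × 0.76 = 125945 W
η = P_out / P_in = 107096 / 125945 = 0.850 = 85.0%

85.0 %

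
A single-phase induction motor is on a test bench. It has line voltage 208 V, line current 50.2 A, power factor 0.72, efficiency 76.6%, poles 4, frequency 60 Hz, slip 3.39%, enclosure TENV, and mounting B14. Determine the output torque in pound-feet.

P_in = V·I·cosφ = 208 × 50.2 × 0.72 = 7518 W
P_out = η·P_in = 0.766 × 7518 = 5759 W
n_s = 120×60/4 = 1800 rpm; n = 1800×(1−0.0339) = 1739 rpm
ω = 2π×1739/60 = 182.1 rad/s
τ = P_out/ω = 5759/182.1 = 31.63 N·m
In lb·ft: 31.63/1.356 = 23.3 lb·ft

23.3 lb·ft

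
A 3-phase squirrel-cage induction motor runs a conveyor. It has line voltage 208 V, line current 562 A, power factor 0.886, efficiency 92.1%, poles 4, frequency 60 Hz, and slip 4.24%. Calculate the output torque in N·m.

915 N·m

P_in = √3·V·I·cosφ = 1.732 × 208 × 562 × 0.886 = 179383 W
P_out = η·P_in = 0.921 × 179383 = 165212 W
n_s = 120×60/4 = 1800 rpm; n = 1800×(1−0.0424) = 1724 rpm
ω = 2π×1724/60 = 180.5 rad/s
τ = P_out/ω = 165212/180.5 = 915 N·m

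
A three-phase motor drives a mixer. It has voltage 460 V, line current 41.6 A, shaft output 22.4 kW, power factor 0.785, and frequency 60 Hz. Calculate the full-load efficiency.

P_out = 22.4 kW = 22400 W
P_in = √3·V_L·I_L·cosφ = 1.732 × 460 × 41.6 × 0.785 = 26018 W
η = P_out / P_in = 22400 / 26018 = 0.861 = 86.1%

86.1 %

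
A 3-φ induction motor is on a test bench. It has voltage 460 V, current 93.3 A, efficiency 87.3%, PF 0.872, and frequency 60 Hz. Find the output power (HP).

P_in = √3·V·I·cosφ = 1.732 × 460 × 93.3 × 0.872 = 64819 W
P_out = η·P_in = 0.873 × 64819 = 56587 W
= 56587/746 = 75.9 HP

75.9 HP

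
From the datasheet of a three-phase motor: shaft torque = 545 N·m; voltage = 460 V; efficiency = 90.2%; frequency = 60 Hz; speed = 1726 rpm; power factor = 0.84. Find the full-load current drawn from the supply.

163 A

ω = 2π×1726/60 = 180.7 rad/s; P_out = τω = 545 × 180.7 = 98482 W
P_in = P_out / η = 98482 / 0.902 = 109182 W
I_L = P_in / (√3·V_L·cosφ) = 109182 / (1.732 × 460 × 0.84) = 163 A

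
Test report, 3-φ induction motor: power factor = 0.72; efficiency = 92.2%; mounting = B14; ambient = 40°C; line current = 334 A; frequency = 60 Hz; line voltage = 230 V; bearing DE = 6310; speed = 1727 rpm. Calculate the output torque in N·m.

488 N·m

P_in = √3·V·I·cosφ = 1.732 × 230 × 334 × 0.72 = 95798 W
P_out = η·P_in = 0.922 × 95798 = 88326 W
n = 1727 rpm
ω = 2π×1727/60 = 180.9 rad/s
τ = P_out/ω = 88326/180.9 = 488 N·m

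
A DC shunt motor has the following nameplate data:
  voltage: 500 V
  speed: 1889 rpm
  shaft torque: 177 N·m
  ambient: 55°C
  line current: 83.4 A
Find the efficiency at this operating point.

84.0 %

ω = 2π × 1889/60 = 197.8 rad/s; P_out = τω = 177 × 197.8 = 35011 W
P_in = V·I = 500 × 83.4 = 41700 W
η = P_out / P_in = 35011 / 41700 = 0.840 = 84.0%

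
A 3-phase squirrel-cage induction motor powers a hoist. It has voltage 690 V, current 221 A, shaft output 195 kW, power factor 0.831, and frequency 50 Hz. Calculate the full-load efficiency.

P_out = 195 kW = 195000 W
P_in = √3·V_L·I_L·cosφ = 1.732 × 690 × 221 × 0.831 = 219478 W
η = P_out / P_in = 195000 / 219478 = 0.888 = 88.8%

88.8 %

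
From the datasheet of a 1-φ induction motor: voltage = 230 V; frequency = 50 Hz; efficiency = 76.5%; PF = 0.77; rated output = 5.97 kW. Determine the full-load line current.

P_out = 5.97 kW = 5970 W
P_in = P_out / η = 5970 / 0.765 = 7804 W
I = P_in / (V·cosφ) = 7804 / (230 × 0.77) = 44.1 A

44.1 A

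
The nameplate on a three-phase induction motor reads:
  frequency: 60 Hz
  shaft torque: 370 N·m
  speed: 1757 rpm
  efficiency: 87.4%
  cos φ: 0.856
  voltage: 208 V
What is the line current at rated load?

253 A

ω = 2π×1757/60 = 184 rad/s; P_out = τω = 370 × 184 = 68080 W
P_in = P_out / η = 68080 / 0.874 = 77895 W
I_L = P_in / (√3·V_L·cosφ) = 77895 / (1.732 × 208 × 0.856) = 253 A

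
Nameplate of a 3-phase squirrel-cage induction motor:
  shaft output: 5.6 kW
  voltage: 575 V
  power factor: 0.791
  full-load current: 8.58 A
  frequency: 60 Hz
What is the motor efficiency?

P_out = 5.6 kW = 5600 W
P_in = √3·V_L·I_L·cosφ = 1.732 × 575 × 8.58 × 0.791 = 6759 W
η = P_out / P_in = 5600 / 6759 = 0.829 = 82.9%

82.9 %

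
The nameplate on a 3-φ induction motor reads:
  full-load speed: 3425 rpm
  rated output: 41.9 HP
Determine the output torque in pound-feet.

64.3 lb·ft

P_out = 41.9 × 746 = 31257 W
ω = 2π × 3425/60 = 358.7 rad/s
τ = P_out/ω = 31257/358.7 = 87.14 N·m
In lb·ft: 87.14/1.356 = 64.3 lb·ft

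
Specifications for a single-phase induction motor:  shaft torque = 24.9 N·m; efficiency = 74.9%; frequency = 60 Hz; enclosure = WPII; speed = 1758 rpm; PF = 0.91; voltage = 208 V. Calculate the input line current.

ω = 2π×1758/60 = 184.1 rad/s; P_out = τω = 24.9 × 184.1 = 4584 W
P_in = P_out / η = 4584 / 0.749 = 6120 W
I = P_in / (V·cosφ) = 6120 / (208 × 0.91) = 32.3 A

32.3 A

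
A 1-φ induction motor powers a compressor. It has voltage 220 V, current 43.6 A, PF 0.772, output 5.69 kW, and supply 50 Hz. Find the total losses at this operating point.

P_in = V·I·cosφ = 220×43.6×0.772 = 7405 W
P_out = 5690 W
Losses = P_in − P_out = 7405 − 5690 = 1715 W

1720 W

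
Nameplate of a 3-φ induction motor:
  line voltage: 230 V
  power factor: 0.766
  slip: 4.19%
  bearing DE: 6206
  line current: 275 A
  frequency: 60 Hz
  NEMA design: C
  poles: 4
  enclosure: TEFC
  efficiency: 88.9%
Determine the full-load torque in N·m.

413 N·m

P_in = √3·V·I·cosφ = 1.732 × 230 × 275 × 0.766 = 83915 W
P_out = η·P_in = 0.889 × 83915 = 74600 W
n_s = 120×60/4 = 1800 rpm; n = 1800×(1−0.0419) = 1725 rpm
ω = 2π×1725/60 = 180.6 rad/s
τ = P_out/ω = 74600/180.6 = 413 N·m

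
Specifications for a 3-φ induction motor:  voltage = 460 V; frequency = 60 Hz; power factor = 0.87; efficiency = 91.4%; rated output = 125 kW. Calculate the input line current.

P_out = 125 kW = 125000 W
P_in = P_out / η = 125000 / 0.914 = 136761 W
I_L = P_in / (√3·V_L·cosφ) = 136761 / (1.732 × 460 × 0.87) = 197 A

197 A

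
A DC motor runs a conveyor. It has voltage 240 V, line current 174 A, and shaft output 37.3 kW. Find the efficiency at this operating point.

P_out = 37.3 kW = 37300 W
P_in = V·I = 240 × 174 = 41760 W
η = P_out / P_in = 37300 / 41760 = 0.893 = 89.3%

89.3 %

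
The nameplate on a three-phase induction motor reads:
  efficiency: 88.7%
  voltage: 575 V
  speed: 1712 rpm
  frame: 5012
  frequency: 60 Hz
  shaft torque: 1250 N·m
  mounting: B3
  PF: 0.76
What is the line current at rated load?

ω = 2π×1712/60 = 179.3 rad/s; P_out = τω = 1250 × 179.3 = 224125 W
P_in = P_out / η = 224125 / 0.887 = 252678 W
I_L = P_in / (√3·V_L·cosφ) = 252678 / (1.732 × 575 × 0.76) = 334 A

334 A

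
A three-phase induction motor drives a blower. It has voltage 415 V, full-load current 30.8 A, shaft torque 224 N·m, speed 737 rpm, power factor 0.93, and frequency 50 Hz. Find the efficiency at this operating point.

84.0 %

ω = 2π × 737/60 = 77.18 rad/s; P_out = τω = 224 × 77.18 = 17288 W
P_in = √3·V_L·I_L·cosφ = 1.732 × 415 × 30.8 × 0.93 = 20589 W
η = P_out / P_in = 17288 / 20589 = 0.840 = 84.0%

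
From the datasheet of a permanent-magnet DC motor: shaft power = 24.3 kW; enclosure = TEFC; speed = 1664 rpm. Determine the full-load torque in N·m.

139 N·m

ω = 2π × 1664/60 = 174.3 rad/s
τ = P/ω = 24300/174.3 = 139 N·m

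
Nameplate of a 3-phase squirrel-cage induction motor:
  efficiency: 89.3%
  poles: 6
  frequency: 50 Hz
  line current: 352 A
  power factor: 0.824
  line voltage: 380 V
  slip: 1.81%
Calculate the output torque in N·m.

1660 N·m

P_in = √3·V·I·cosφ = 1.732 × 380 × 352 × 0.824 = 190898 W
P_out = η·P_in = 0.893 × 190898 = 170472 W
n_s = 120×50/6 = 1000 rpm; n = 1000×(1−0.0181) = 982 rpm
ω = 2π×982/60 = 102.8 rad/s
τ = P_out/ω = 170472/102.8 = 1660 N·m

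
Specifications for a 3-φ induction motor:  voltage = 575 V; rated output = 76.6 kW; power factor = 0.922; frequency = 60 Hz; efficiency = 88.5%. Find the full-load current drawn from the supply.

94.3 A

P_out = 76.6 kW = 76600 W
P_in = P_out / η = 76600 / 0.885 = 86554 W
I_L = P_in / (√3·V_L·cosφ) = 86554 / (1.732 × 575 × 0.922) = 94.3 A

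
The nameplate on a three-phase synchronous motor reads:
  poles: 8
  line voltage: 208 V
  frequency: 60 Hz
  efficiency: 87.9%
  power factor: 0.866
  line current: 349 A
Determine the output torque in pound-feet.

749 lb·ft

P_in = √3·V·I·cosφ = 1.732 × 208 × 349 × 0.866 = 108882 W
P_out = η·P_in = 0.879 × 108882 = 95707 W
n = n_s = 120×60/8 = 900 rpm (synchronous)
ω = 2π×900/60 = 94.25 rad/s
τ = P_out/ω = 95707/94.25 = 1015 N·m
In lb·ft: 1015/1.356 = 749 lb·ft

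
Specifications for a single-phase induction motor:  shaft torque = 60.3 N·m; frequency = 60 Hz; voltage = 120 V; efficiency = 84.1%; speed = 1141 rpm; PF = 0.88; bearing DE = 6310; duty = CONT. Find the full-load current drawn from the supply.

ω = 2π×1141/60 = 119.5 rad/s; P_out = τω = 60.3 × 119.5 = 7206 W
P_in = P_out / η = 7206 / 0.841 = 8568 W
I = P_in / (V·cosφ) = 8568 / (120 × 0.88) = 81.1 A

81.1 A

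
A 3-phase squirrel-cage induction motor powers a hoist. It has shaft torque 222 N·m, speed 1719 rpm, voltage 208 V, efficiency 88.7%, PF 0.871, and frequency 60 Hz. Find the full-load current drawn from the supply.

ω = 2π×1719/60 = 180 rad/s; P_out = τω = 222 × 180 = 39960 W
P_in = P_out / η = 39960 / 0.887 = 45051 W
I_L = P_in / (√3·V_L·cosφ) = 45051 / (1.732 × 208 × 0.871) = 144 A

144 A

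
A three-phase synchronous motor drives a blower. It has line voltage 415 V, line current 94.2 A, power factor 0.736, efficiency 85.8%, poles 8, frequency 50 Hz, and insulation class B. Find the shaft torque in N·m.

544 N·m

P_in = √3·V·I·cosφ = 1.732 × 415 × 94.2 × 0.736 = 49834 W
P_out = η·P_in = 0.858 × 49834 = 42758 W
n = n_s = 120×50/8 = 750 rpm (synchronous)
ω = 2π×750/60 = 78.54 rad/s
τ = P_out/ω = 42758/78.54 = 544 N·m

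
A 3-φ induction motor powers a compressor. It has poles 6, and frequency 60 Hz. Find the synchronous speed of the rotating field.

n_s = 120f/p = 120×60/6 = 1200 rpm

1200 rpm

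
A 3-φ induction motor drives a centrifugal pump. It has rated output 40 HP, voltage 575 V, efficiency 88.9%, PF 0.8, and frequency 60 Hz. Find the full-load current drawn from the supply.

42.1 A

P_out = 40 × 746 = 29840 W
P_in = P_out / η = 29840 / 0.889 = 33566 W
I_L = P_in / (√3·V_L·cosφ) = 33566 / (1.732 × 575 × 0.8) = 42.1 A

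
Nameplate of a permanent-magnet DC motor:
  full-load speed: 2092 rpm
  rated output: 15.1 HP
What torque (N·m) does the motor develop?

P_out = 15.1 × 746 = 11265 W
ω = 2π × 2092/60 = 219.1 rad/s
τ = P_out/ω = 11265/219.1 = 51.4 N·m

51.4 N·m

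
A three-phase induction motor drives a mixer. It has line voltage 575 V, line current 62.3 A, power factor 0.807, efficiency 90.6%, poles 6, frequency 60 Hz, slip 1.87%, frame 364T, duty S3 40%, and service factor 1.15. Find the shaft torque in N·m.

368 N·m

P_in = √3·V·I·cosφ = 1.732 × 575 × 62.3 × 0.807 = 50070 W
P_out = η·P_in = 0.906 × 50070 = 45363 W
n_s = 120×60/6 = 1200 rpm; n = 1200×(1−0.0187) = 1178 rpm
ω = 2π×1178/60 = 123.4 rad/s
τ = P_out/ω = 45363/123.4 = 368 N·m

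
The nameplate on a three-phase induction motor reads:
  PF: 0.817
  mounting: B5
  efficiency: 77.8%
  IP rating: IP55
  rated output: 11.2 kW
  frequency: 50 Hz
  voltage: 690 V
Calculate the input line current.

14.7 A

P_out = 11.2 kW = 11200 W
P_in = P_out / η = 11200 / 0.778 = 14396 W
I_L = P_in / (√3·V_L·cosφ) = 14396 / (1.732 × 690 × 0.817) = 14.7 A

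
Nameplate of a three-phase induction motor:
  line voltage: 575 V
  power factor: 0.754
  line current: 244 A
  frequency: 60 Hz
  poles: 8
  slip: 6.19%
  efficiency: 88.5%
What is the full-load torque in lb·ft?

P_in = √3·V·I·cosφ = 1.732 × 575 × 244 × 0.754 = 183222 W
P_out = η·P_in = 0.885 × 183222 = 162151 W
n_s = 120×60/8 = 900 rpm; n = 900×(1−0.0619) = 844 rpm
ω = 2π×844/60 = 88.38 rad/s
τ = P_out/ω = 162151/88.38 = 1835 N·m
In lb·ft: 1835/1.356 = 1350 lb·ft

1350 lb·ft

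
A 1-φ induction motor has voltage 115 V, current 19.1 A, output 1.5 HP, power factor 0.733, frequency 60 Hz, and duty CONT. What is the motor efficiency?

69.5 %

P_out = 1.5 × 746 = 1119 W
P_in = V·I·cosφ = 115 × 19.1 × 0.733 = 1610 W
η = P_out / P_in = 1119 / 1610 = 0.695 = 69.5%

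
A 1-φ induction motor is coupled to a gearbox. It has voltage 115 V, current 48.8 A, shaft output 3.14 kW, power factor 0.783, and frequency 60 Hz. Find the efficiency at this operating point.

P_out = 3.14 kW = 3140 W
P_in = V·I·cosφ = 115 × 48.8 × 0.783 = 4394 W
η = P_out / P_in = 3140 / 4394 = 0.715 = 71.5%

71.5 %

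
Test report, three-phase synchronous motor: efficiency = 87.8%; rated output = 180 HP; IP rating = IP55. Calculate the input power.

153 kW

P_out = 180 × 746 = 134280 W
P_in = P_out/η = 134280/0.878 = 152938 W = 153 kW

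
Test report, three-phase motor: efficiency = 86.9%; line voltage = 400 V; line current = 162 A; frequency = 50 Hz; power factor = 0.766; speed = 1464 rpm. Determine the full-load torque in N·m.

487 N·m

P_in = √3·V·I·cosφ = 1.732 × 400 × 162 × 0.766 = 85971 W
P_out = η·P_in = 0.869 × 85971 = 74709 W
n = 1464 rpm
ω = 2π×1464/60 = 153.3 rad/s
τ = P_out/ω = 74709/153.3 = 487 N·m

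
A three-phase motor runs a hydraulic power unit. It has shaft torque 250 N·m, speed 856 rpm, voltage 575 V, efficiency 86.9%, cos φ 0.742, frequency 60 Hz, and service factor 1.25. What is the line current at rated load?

ω = 2π×856/60 = 89.64 rad/s; P_out = τω = 250 × 89.64 = 22410 W
P_in = P_out / η = 22410 / 0.869 = 25788 W
I_L = P_in / (√3·V_L·cosφ) = 25788 / (1.732 × 575 × 0.742) = 34.9 A

34.9 A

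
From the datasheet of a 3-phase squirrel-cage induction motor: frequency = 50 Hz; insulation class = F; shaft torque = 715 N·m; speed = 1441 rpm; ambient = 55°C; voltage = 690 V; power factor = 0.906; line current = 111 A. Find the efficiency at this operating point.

89.8 %

ω = 2π × 1441/60 = 150.9 rad/s; P_out = τω = 715 × 150.9 = 107894 W
P_in = √3·V_L·I_L·cosφ = 1.732 × 690 × 111 × 0.906 = 120184 W
η = P_out / P_in = 107894 / 120184 = 0.898 = 89.8%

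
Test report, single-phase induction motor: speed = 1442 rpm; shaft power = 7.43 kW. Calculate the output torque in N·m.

ω = 2π × 1442/60 = 151 rad/s
τ = P/ω = 7430/151 = 49.2 N·m

49.2 N·m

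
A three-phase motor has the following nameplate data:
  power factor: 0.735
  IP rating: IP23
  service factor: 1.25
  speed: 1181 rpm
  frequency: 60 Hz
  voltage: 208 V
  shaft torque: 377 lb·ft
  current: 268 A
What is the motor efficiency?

τ = 377 lb·ft × 1.356 = 511.2 N·m
ω = 2π × 1181/60 = 123.7 rad/s; P_out = τω = 511.2 × 123.7 = 63235 W
P_in = √3·V_L·I_L·cosφ = 1.732 × 208 × 268 × 0.735 = 70963 W
η = P_out / P_in = 63235 / 70963 = 0.891 = 89.1%

89.1 %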